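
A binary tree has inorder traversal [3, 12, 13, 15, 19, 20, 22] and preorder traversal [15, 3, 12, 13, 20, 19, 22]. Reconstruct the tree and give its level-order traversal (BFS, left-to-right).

Inorder:  [3, 12, 13, 15, 19, 20, 22]
Preorder: [15, 3, 12, 13, 20, 19, 22]
Algorithm: preorder visits root first, so consume preorder in order;
for each root, split the current inorder slice at that value into
left-subtree inorder and right-subtree inorder, then recurse.
Recursive splits:
  root=15; inorder splits into left=[3, 12, 13], right=[19, 20, 22]
  root=3; inorder splits into left=[], right=[12, 13]
  root=12; inorder splits into left=[], right=[13]
  root=13; inorder splits into left=[], right=[]
  root=20; inorder splits into left=[19], right=[22]
  root=19; inorder splits into left=[], right=[]
  root=22; inorder splits into left=[], right=[]
Reconstructed level-order: [15, 3, 20, 12, 19, 22, 13]


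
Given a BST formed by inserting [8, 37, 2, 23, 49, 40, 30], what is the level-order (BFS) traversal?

Tree insertion order: [8, 37, 2, 23, 49, 40, 30]
Tree (level-order array): [8, 2, 37, None, None, 23, 49, None, 30, 40]
BFS from the root, enqueuing left then right child of each popped node:
  queue [8] -> pop 8, enqueue [2, 37], visited so far: [8]
  queue [2, 37] -> pop 2, enqueue [none], visited so far: [8, 2]
  queue [37] -> pop 37, enqueue [23, 49], visited so far: [8, 2, 37]
  queue [23, 49] -> pop 23, enqueue [30], visited so far: [8, 2, 37, 23]
  queue [49, 30] -> pop 49, enqueue [40], visited so far: [8, 2, 37, 23, 49]
  queue [30, 40] -> pop 30, enqueue [none], visited so far: [8, 2, 37, 23, 49, 30]
  queue [40] -> pop 40, enqueue [none], visited so far: [8, 2, 37, 23, 49, 30, 40]
Result: [8, 2, 37, 23, 49, 30, 40]


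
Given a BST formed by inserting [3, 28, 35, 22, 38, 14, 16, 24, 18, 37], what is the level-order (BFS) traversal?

Tree insertion order: [3, 28, 35, 22, 38, 14, 16, 24, 18, 37]
Tree (level-order array): [3, None, 28, 22, 35, 14, 24, None, 38, None, 16, None, None, 37, None, None, 18]
BFS from the root, enqueuing left then right child of each popped node:
  queue [3] -> pop 3, enqueue [28], visited so far: [3]
  queue [28] -> pop 28, enqueue [22, 35], visited so far: [3, 28]
  queue [22, 35] -> pop 22, enqueue [14, 24], visited so far: [3, 28, 22]
  queue [35, 14, 24] -> pop 35, enqueue [38], visited so far: [3, 28, 22, 35]
  queue [14, 24, 38] -> pop 14, enqueue [16], visited so far: [3, 28, 22, 35, 14]
  queue [24, 38, 16] -> pop 24, enqueue [none], visited so far: [3, 28, 22, 35, 14, 24]
  queue [38, 16] -> pop 38, enqueue [37], visited so far: [3, 28, 22, 35, 14, 24, 38]
  queue [16, 37] -> pop 16, enqueue [18], visited so far: [3, 28, 22, 35, 14, 24, 38, 16]
  queue [37, 18] -> pop 37, enqueue [none], visited so far: [3, 28, 22, 35, 14, 24, 38, 16, 37]
  queue [18] -> pop 18, enqueue [none], visited so far: [3, 28, 22, 35, 14, 24, 38, 16, 37, 18]
Result: [3, 28, 22, 35, 14, 24, 38, 16, 37, 18]


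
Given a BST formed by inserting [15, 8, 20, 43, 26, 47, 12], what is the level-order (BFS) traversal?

Tree insertion order: [15, 8, 20, 43, 26, 47, 12]
Tree (level-order array): [15, 8, 20, None, 12, None, 43, None, None, 26, 47]
BFS from the root, enqueuing left then right child of each popped node:
  queue [15] -> pop 15, enqueue [8, 20], visited so far: [15]
  queue [8, 20] -> pop 8, enqueue [12], visited so far: [15, 8]
  queue [20, 12] -> pop 20, enqueue [43], visited so far: [15, 8, 20]
  queue [12, 43] -> pop 12, enqueue [none], visited so far: [15, 8, 20, 12]
  queue [43] -> pop 43, enqueue [26, 47], visited so far: [15, 8, 20, 12, 43]
  queue [26, 47] -> pop 26, enqueue [none], visited so far: [15, 8, 20, 12, 43, 26]
  queue [47] -> pop 47, enqueue [none], visited so far: [15, 8, 20, 12, 43, 26, 47]
Result: [15, 8, 20, 12, 43, 26, 47]


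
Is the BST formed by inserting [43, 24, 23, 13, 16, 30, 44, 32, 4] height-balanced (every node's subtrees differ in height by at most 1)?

Tree (level-order array): [43, 24, 44, 23, 30, None, None, 13, None, None, 32, 4, 16]
Definition: a tree is height-balanced if, at every node, |h(left) - h(right)| <= 1 (empty subtree has height -1).
Bottom-up per-node check:
  node 4: h_left=-1, h_right=-1, diff=0 [OK], height=0
  node 16: h_left=-1, h_right=-1, diff=0 [OK], height=0
  node 13: h_left=0, h_right=0, diff=0 [OK], height=1
  node 23: h_left=1, h_right=-1, diff=2 [FAIL (|1--1|=2 > 1)], height=2
  node 32: h_left=-1, h_right=-1, diff=0 [OK], height=0
  node 30: h_left=-1, h_right=0, diff=1 [OK], height=1
  node 24: h_left=2, h_right=1, diff=1 [OK], height=3
  node 44: h_left=-1, h_right=-1, diff=0 [OK], height=0
  node 43: h_left=3, h_right=0, diff=3 [FAIL (|3-0|=3 > 1)], height=4
Node 23 violates the condition: |1 - -1| = 2 > 1.
Result: Not balanced


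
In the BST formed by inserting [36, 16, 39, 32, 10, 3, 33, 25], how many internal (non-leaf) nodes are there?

Tree built from: [36, 16, 39, 32, 10, 3, 33, 25]
Tree (level-order array): [36, 16, 39, 10, 32, None, None, 3, None, 25, 33]
Rule: An internal node has at least one child.
Per-node child counts:
  node 36: 2 child(ren)
  node 16: 2 child(ren)
  node 10: 1 child(ren)
  node 3: 0 child(ren)
  node 32: 2 child(ren)
  node 25: 0 child(ren)
  node 33: 0 child(ren)
  node 39: 0 child(ren)
Matching nodes: [36, 16, 10, 32]
Count of internal (non-leaf) nodes: 4


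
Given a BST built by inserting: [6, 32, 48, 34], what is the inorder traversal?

Tree insertion order: [6, 32, 48, 34]
Tree (level-order array): [6, None, 32, None, 48, 34]
Inorder traversal: [6, 32, 34, 48]


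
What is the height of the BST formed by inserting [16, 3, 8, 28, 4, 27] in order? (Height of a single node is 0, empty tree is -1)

Insertion order: [16, 3, 8, 28, 4, 27]
Tree (level-order array): [16, 3, 28, None, 8, 27, None, 4]
Compute height bottom-up (empty subtree = -1):
  height(4) = 1 + max(-1, -1) = 0
  height(8) = 1 + max(0, -1) = 1
  height(3) = 1 + max(-1, 1) = 2
  height(27) = 1 + max(-1, -1) = 0
  height(28) = 1 + max(0, -1) = 1
  height(16) = 1 + max(2, 1) = 3
Height = 3


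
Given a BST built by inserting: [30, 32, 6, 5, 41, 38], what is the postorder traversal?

Tree insertion order: [30, 32, 6, 5, 41, 38]
Tree (level-order array): [30, 6, 32, 5, None, None, 41, None, None, 38]
Postorder traversal: [5, 6, 38, 41, 32, 30]


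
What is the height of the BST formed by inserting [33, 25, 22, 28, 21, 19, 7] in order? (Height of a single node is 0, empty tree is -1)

Insertion order: [33, 25, 22, 28, 21, 19, 7]
Tree (level-order array): [33, 25, None, 22, 28, 21, None, None, None, 19, None, 7]
Compute height bottom-up (empty subtree = -1):
  height(7) = 1 + max(-1, -1) = 0
  height(19) = 1 + max(0, -1) = 1
  height(21) = 1 + max(1, -1) = 2
  height(22) = 1 + max(2, -1) = 3
  height(28) = 1 + max(-1, -1) = 0
  height(25) = 1 + max(3, 0) = 4
  height(33) = 1 + max(4, -1) = 5
Height = 5


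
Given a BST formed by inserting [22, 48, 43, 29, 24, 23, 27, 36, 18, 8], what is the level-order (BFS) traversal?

Tree insertion order: [22, 48, 43, 29, 24, 23, 27, 36, 18, 8]
Tree (level-order array): [22, 18, 48, 8, None, 43, None, None, None, 29, None, 24, 36, 23, 27]
BFS from the root, enqueuing left then right child of each popped node:
  queue [22] -> pop 22, enqueue [18, 48], visited so far: [22]
  queue [18, 48] -> pop 18, enqueue [8], visited so far: [22, 18]
  queue [48, 8] -> pop 48, enqueue [43], visited so far: [22, 18, 48]
  queue [8, 43] -> pop 8, enqueue [none], visited so far: [22, 18, 48, 8]
  queue [43] -> pop 43, enqueue [29], visited so far: [22, 18, 48, 8, 43]
  queue [29] -> pop 29, enqueue [24, 36], visited so far: [22, 18, 48, 8, 43, 29]
  queue [24, 36] -> pop 24, enqueue [23, 27], visited so far: [22, 18, 48, 8, 43, 29, 24]
  queue [36, 23, 27] -> pop 36, enqueue [none], visited so far: [22, 18, 48, 8, 43, 29, 24, 36]
  queue [23, 27] -> pop 23, enqueue [none], visited so far: [22, 18, 48, 8, 43, 29, 24, 36, 23]
  queue [27] -> pop 27, enqueue [none], visited so far: [22, 18, 48, 8, 43, 29, 24, 36, 23, 27]
Result: [22, 18, 48, 8, 43, 29, 24, 36, 23, 27]


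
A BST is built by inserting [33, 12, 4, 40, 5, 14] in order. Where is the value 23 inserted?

Starting tree (level order): [33, 12, 40, 4, 14, None, None, None, 5]
Insertion path: 33 -> 12 -> 14
Result: insert 23 as right child of 14
Final tree (level order): [33, 12, 40, 4, 14, None, None, None, 5, None, 23]


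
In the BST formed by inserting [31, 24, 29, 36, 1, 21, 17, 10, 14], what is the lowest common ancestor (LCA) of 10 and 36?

Tree insertion order: [31, 24, 29, 36, 1, 21, 17, 10, 14]
Tree (level-order array): [31, 24, 36, 1, 29, None, None, None, 21, None, None, 17, None, 10, None, None, 14]
In a BST, the LCA of p=10, q=36 is the first node v on the
root-to-leaf path with p <= v <= q (go left if both < v, right if both > v).
Walk from root:
  at 31: 10 <= 31 <= 36, this is the LCA
LCA = 31


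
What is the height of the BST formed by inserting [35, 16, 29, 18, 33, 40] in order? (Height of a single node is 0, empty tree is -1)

Insertion order: [35, 16, 29, 18, 33, 40]
Tree (level-order array): [35, 16, 40, None, 29, None, None, 18, 33]
Compute height bottom-up (empty subtree = -1):
  height(18) = 1 + max(-1, -1) = 0
  height(33) = 1 + max(-1, -1) = 0
  height(29) = 1 + max(0, 0) = 1
  height(16) = 1 + max(-1, 1) = 2
  height(40) = 1 + max(-1, -1) = 0
  height(35) = 1 + max(2, 0) = 3
Height = 3


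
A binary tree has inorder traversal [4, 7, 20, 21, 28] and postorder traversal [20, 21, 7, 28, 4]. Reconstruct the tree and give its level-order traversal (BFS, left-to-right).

Inorder:   [4, 7, 20, 21, 28]
Postorder: [20, 21, 7, 28, 4]
Algorithm: postorder visits root last, so walk postorder right-to-left;
each value is the root of the current inorder slice — split it at that
value, recurse on the right subtree first, then the left.
Recursive splits:
  root=4; inorder splits into left=[], right=[7, 20, 21, 28]
  root=28; inorder splits into left=[7, 20, 21], right=[]
  root=7; inorder splits into left=[], right=[20, 21]
  root=21; inorder splits into left=[20], right=[]
  root=20; inorder splits into left=[], right=[]
Reconstructed level-order: [4, 28, 7, 21, 20]


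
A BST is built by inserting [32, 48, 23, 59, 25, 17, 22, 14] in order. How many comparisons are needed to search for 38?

Search path for 38: 32 -> 48
Found: False
Comparisons: 2


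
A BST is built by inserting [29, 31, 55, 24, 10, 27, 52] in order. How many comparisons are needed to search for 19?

Search path for 19: 29 -> 24 -> 10
Found: False
Comparisons: 3


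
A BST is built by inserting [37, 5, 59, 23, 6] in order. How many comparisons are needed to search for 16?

Search path for 16: 37 -> 5 -> 23 -> 6
Found: False
Comparisons: 4


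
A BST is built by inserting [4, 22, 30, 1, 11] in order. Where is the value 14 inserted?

Starting tree (level order): [4, 1, 22, None, None, 11, 30]
Insertion path: 4 -> 22 -> 11
Result: insert 14 as right child of 11
Final tree (level order): [4, 1, 22, None, None, 11, 30, None, 14]


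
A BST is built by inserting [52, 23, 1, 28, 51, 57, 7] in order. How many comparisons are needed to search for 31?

Search path for 31: 52 -> 23 -> 28 -> 51
Found: False
Comparisons: 4


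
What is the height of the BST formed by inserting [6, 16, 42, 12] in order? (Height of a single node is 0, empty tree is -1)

Insertion order: [6, 16, 42, 12]
Tree (level-order array): [6, None, 16, 12, 42]
Compute height bottom-up (empty subtree = -1):
  height(12) = 1 + max(-1, -1) = 0
  height(42) = 1 + max(-1, -1) = 0
  height(16) = 1 + max(0, 0) = 1
  height(6) = 1 + max(-1, 1) = 2
Height = 2


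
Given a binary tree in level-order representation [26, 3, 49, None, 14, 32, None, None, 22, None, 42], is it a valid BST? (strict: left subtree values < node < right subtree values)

Level-order array: [26, 3, 49, None, 14, 32, None, None, 22, None, 42]
Validate using subtree bounds (lo, hi): at each node, require lo < value < hi,
then recurse left with hi=value and right with lo=value.
Preorder trace (stopping at first violation):
  at node 26 with bounds (-inf, +inf): OK
  at node 3 with bounds (-inf, 26): OK
  at node 14 with bounds (3, 26): OK
  at node 22 with bounds (14, 26): OK
  at node 49 with bounds (26, +inf): OK
  at node 32 with bounds (26, 49): OK
  at node 42 with bounds (32, 49): OK
No violation found at any node.
Result: Valid BST


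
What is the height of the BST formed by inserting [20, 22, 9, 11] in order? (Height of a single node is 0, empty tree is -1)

Insertion order: [20, 22, 9, 11]
Tree (level-order array): [20, 9, 22, None, 11]
Compute height bottom-up (empty subtree = -1):
  height(11) = 1 + max(-1, -1) = 0
  height(9) = 1 + max(-1, 0) = 1
  height(22) = 1 + max(-1, -1) = 0
  height(20) = 1 + max(1, 0) = 2
Height = 2


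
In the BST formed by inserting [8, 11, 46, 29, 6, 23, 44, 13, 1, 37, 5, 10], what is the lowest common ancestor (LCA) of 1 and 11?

Tree insertion order: [8, 11, 46, 29, 6, 23, 44, 13, 1, 37, 5, 10]
Tree (level-order array): [8, 6, 11, 1, None, 10, 46, None, 5, None, None, 29, None, None, None, 23, 44, 13, None, 37]
In a BST, the LCA of p=1, q=11 is the first node v on the
root-to-leaf path with p <= v <= q (go left if both < v, right if both > v).
Walk from root:
  at 8: 1 <= 8 <= 11, this is the LCA
LCA = 8


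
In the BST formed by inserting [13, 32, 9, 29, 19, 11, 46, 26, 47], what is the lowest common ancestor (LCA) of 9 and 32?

Tree insertion order: [13, 32, 9, 29, 19, 11, 46, 26, 47]
Tree (level-order array): [13, 9, 32, None, 11, 29, 46, None, None, 19, None, None, 47, None, 26]
In a BST, the LCA of p=9, q=32 is the first node v on the
root-to-leaf path with p <= v <= q (go left if both < v, right if both > v).
Walk from root:
  at 13: 9 <= 13 <= 32, this is the LCA
LCA = 13


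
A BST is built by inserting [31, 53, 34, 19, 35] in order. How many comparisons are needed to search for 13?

Search path for 13: 31 -> 19
Found: False
Comparisons: 2


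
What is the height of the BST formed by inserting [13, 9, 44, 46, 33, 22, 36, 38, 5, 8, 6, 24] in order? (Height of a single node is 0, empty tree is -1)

Insertion order: [13, 9, 44, 46, 33, 22, 36, 38, 5, 8, 6, 24]
Tree (level-order array): [13, 9, 44, 5, None, 33, 46, None, 8, 22, 36, None, None, 6, None, None, 24, None, 38]
Compute height bottom-up (empty subtree = -1):
  height(6) = 1 + max(-1, -1) = 0
  height(8) = 1 + max(0, -1) = 1
  height(5) = 1 + max(-1, 1) = 2
  height(9) = 1 + max(2, -1) = 3
  height(24) = 1 + max(-1, -1) = 0
  height(22) = 1 + max(-1, 0) = 1
  height(38) = 1 + max(-1, -1) = 0
  height(36) = 1 + max(-1, 0) = 1
  height(33) = 1 + max(1, 1) = 2
  height(46) = 1 + max(-1, -1) = 0
  height(44) = 1 + max(2, 0) = 3
  height(13) = 1 + max(3, 3) = 4
Height = 4


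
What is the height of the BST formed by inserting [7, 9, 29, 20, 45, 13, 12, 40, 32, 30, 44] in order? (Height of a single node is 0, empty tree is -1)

Insertion order: [7, 9, 29, 20, 45, 13, 12, 40, 32, 30, 44]
Tree (level-order array): [7, None, 9, None, 29, 20, 45, 13, None, 40, None, 12, None, 32, 44, None, None, 30]
Compute height bottom-up (empty subtree = -1):
  height(12) = 1 + max(-1, -1) = 0
  height(13) = 1 + max(0, -1) = 1
  height(20) = 1 + max(1, -1) = 2
  height(30) = 1 + max(-1, -1) = 0
  height(32) = 1 + max(0, -1) = 1
  height(44) = 1 + max(-1, -1) = 0
  height(40) = 1 + max(1, 0) = 2
  height(45) = 1 + max(2, -1) = 3
  height(29) = 1 + max(2, 3) = 4
  height(9) = 1 + max(-1, 4) = 5
  height(7) = 1 + max(-1, 5) = 6
Height = 6


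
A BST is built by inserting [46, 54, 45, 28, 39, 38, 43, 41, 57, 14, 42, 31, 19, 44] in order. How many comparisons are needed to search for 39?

Search path for 39: 46 -> 45 -> 28 -> 39
Found: True
Comparisons: 4


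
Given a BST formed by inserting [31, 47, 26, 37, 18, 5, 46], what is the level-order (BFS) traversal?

Tree insertion order: [31, 47, 26, 37, 18, 5, 46]
Tree (level-order array): [31, 26, 47, 18, None, 37, None, 5, None, None, 46]
BFS from the root, enqueuing left then right child of each popped node:
  queue [31] -> pop 31, enqueue [26, 47], visited so far: [31]
  queue [26, 47] -> pop 26, enqueue [18], visited so far: [31, 26]
  queue [47, 18] -> pop 47, enqueue [37], visited so far: [31, 26, 47]
  queue [18, 37] -> pop 18, enqueue [5], visited so far: [31, 26, 47, 18]
  queue [37, 5] -> pop 37, enqueue [46], visited so far: [31, 26, 47, 18, 37]
  queue [5, 46] -> pop 5, enqueue [none], visited so far: [31, 26, 47, 18, 37, 5]
  queue [46] -> pop 46, enqueue [none], visited so far: [31, 26, 47, 18, 37, 5, 46]
Result: [31, 26, 47, 18, 37, 5, 46]


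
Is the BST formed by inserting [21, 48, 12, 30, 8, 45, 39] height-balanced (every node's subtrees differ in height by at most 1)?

Tree (level-order array): [21, 12, 48, 8, None, 30, None, None, None, None, 45, 39]
Definition: a tree is height-balanced if, at every node, |h(left) - h(right)| <= 1 (empty subtree has height -1).
Bottom-up per-node check:
  node 8: h_left=-1, h_right=-1, diff=0 [OK], height=0
  node 12: h_left=0, h_right=-1, diff=1 [OK], height=1
  node 39: h_left=-1, h_right=-1, diff=0 [OK], height=0
  node 45: h_left=0, h_right=-1, diff=1 [OK], height=1
  node 30: h_left=-1, h_right=1, diff=2 [FAIL (|-1-1|=2 > 1)], height=2
  node 48: h_left=2, h_right=-1, diff=3 [FAIL (|2--1|=3 > 1)], height=3
  node 21: h_left=1, h_right=3, diff=2 [FAIL (|1-3|=2 > 1)], height=4
Node 30 violates the condition: |-1 - 1| = 2 > 1.
Result: Not balanced


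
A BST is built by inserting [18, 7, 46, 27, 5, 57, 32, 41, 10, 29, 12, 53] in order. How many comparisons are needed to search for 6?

Search path for 6: 18 -> 7 -> 5
Found: False
Comparisons: 3


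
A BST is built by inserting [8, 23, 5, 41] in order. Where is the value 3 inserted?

Starting tree (level order): [8, 5, 23, None, None, None, 41]
Insertion path: 8 -> 5
Result: insert 3 as left child of 5
Final tree (level order): [8, 5, 23, 3, None, None, 41]


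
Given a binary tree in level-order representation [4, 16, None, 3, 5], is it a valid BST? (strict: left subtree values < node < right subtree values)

Level-order array: [4, 16, None, 3, 5]
Validate using subtree bounds (lo, hi): at each node, require lo < value < hi,
then recurse left with hi=value and right with lo=value.
Preorder trace (stopping at first violation):
  at node 4 with bounds (-inf, +inf): OK
  at node 16 with bounds (-inf, 4): VIOLATION
Node 16 violates its bound: not (-inf < 16 < 4).
Result: Not a valid BST


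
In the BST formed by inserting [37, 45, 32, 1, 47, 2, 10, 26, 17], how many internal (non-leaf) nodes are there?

Tree built from: [37, 45, 32, 1, 47, 2, 10, 26, 17]
Tree (level-order array): [37, 32, 45, 1, None, None, 47, None, 2, None, None, None, 10, None, 26, 17]
Rule: An internal node has at least one child.
Per-node child counts:
  node 37: 2 child(ren)
  node 32: 1 child(ren)
  node 1: 1 child(ren)
  node 2: 1 child(ren)
  node 10: 1 child(ren)
  node 26: 1 child(ren)
  node 17: 0 child(ren)
  node 45: 1 child(ren)
  node 47: 0 child(ren)
Matching nodes: [37, 32, 1, 2, 10, 26, 45]
Count of internal (non-leaf) nodes: 7


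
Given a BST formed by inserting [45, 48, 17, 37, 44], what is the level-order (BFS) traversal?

Tree insertion order: [45, 48, 17, 37, 44]
Tree (level-order array): [45, 17, 48, None, 37, None, None, None, 44]
BFS from the root, enqueuing left then right child of each popped node:
  queue [45] -> pop 45, enqueue [17, 48], visited so far: [45]
  queue [17, 48] -> pop 17, enqueue [37], visited so far: [45, 17]
  queue [48, 37] -> pop 48, enqueue [none], visited so far: [45, 17, 48]
  queue [37] -> pop 37, enqueue [44], visited so far: [45, 17, 48, 37]
  queue [44] -> pop 44, enqueue [none], visited so far: [45, 17, 48, 37, 44]
Result: [45, 17, 48, 37, 44]


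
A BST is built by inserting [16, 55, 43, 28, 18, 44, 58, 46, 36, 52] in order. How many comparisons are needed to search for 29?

Search path for 29: 16 -> 55 -> 43 -> 28 -> 36
Found: False
Comparisons: 5


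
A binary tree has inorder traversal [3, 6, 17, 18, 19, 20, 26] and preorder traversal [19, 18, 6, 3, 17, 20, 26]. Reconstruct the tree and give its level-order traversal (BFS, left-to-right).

Inorder:  [3, 6, 17, 18, 19, 20, 26]
Preorder: [19, 18, 6, 3, 17, 20, 26]
Algorithm: preorder visits root first, so consume preorder in order;
for each root, split the current inorder slice at that value into
left-subtree inorder and right-subtree inorder, then recurse.
Recursive splits:
  root=19; inorder splits into left=[3, 6, 17, 18], right=[20, 26]
  root=18; inorder splits into left=[3, 6, 17], right=[]
  root=6; inorder splits into left=[3], right=[17]
  root=3; inorder splits into left=[], right=[]
  root=17; inorder splits into left=[], right=[]
  root=20; inorder splits into left=[], right=[26]
  root=26; inorder splits into left=[], right=[]
Reconstructed level-order: [19, 18, 20, 6, 26, 3, 17]


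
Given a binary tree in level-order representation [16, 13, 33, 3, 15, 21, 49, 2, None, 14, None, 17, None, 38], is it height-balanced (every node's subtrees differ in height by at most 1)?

Tree (level-order array): [16, 13, 33, 3, 15, 21, 49, 2, None, 14, None, 17, None, 38]
Definition: a tree is height-balanced if, at every node, |h(left) - h(right)| <= 1 (empty subtree has height -1).
Bottom-up per-node check:
  node 2: h_left=-1, h_right=-1, diff=0 [OK], height=0
  node 3: h_left=0, h_right=-1, diff=1 [OK], height=1
  node 14: h_left=-1, h_right=-1, diff=0 [OK], height=0
  node 15: h_left=0, h_right=-1, diff=1 [OK], height=1
  node 13: h_left=1, h_right=1, diff=0 [OK], height=2
  node 17: h_left=-1, h_right=-1, diff=0 [OK], height=0
  node 21: h_left=0, h_right=-1, diff=1 [OK], height=1
  node 38: h_left=-1, h_right=-1, diff=0 [OK], height=0
  node 49: h_left=0, h_right=-1, diff=1 [OK], height=1
  node 33: h_left=1, h_right=1, diff=0 [OK], height=2
  node 16: h_left=2, h_right=2, diff=0 [OK], height=3
All nodes satisfy the balance condition.
Result: Balanced


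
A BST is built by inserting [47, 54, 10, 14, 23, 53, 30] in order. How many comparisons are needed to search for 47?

Search path for 47: 47
Found: True
Comparisons: 1


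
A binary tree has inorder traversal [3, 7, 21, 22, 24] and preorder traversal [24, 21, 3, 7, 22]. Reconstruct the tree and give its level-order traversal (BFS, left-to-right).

Inorder:  [3, 7, 21, 22, 24]
Preorder: [24, 21, 3, 7, 22]
Algorithm: preorder visits root first, so consume preorder in order;
for each root, split the current inorder slice at that value into
left-subtree inorder and right-subtree inorder, then recurse.
Recursive splits:
  root=24; inorder splits into left=[3, 7, 21, 22], right=[]
  root=21; inorder splits into left=[3, 7], right=[22]
  root=3; inorder splits into left=[], right=[7]
  root=7; inorder splits into left=[], right=[]
  root=22; inorder splits into left=[], right=[]
Reconstructed level-order: [24, 21, 3, 22, 7]


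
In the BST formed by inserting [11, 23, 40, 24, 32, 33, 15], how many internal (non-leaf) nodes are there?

Tree built from: [11, 23, 40, 24, 32, 33, 15]
Tree (level-order array): [11, None, 23, 15, 40, None, None, 24, None, None, 32, None, 33]
Rule: An internal node has at least one child.
Per-node child counts:
  node 11: 1 child(ren)
  node 23: 2 child(ren)
  node 15: 0 child(ren)
  node 40: 1 child(ren)
  node 24: 1 child(ren)
  node 32: 1 child(ren)
  node 33: 0 child(ren)
Matching nodes: [11, 23, 40, 24, 32]
Count of internal (non-leaf) nodes: 5


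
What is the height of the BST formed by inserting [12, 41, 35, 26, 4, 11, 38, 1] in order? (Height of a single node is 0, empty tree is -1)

Insertion order: [12, 41, 35, 26, 4, 11, 38, 1]
Tree (level-order array): [12, 4, 41, 1, 11, 35, None, None, None, None, None, 26, 38]
Compute height bottom-up (empty subtree = -1):
  height(1) = 1 + max(-1, -1) = 0
  height(11) = 1 + max(-1, -1) = 0
  height(4) = 1 + max(0, 0) = 1
  height(26) = 1 + max(-1, -1) = 0
  height(38) = 1 + max(-1, -1) = 0
  height(35) = 1 + max(0, 0) = 1
  height(41) = 1 + max(1, -1) = 2
  height(12) = 1 + max(1, 2) = 3
Height = 3


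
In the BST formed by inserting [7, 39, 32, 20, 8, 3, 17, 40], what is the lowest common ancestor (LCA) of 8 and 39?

Tree insertion order: [7, 39, 32, 20, 8, 3, 17, 40]
Tree (level-order array): [7, 3, 39, None, None, 32, 40, 20, None, None, None, 8, None, None, 17]
In a BST, the LCA of p=8, q=39 is the first node v on the
root-to-leaf path with p <= v <= q (go left if both < v, right if both > v).
Walk from root:
  at 7: both 8 and 39 > 7, go right
  at 39: 8 <= 39 <= 39, this is the LCA
LCA = 39


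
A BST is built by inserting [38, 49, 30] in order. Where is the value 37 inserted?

Starting tree (level order): [38, 30, 49]
Insertion path: 38 -> 30
Result: insert 37 as right child of 30
Final tree (level order): [38, 30, 49, None, 37]


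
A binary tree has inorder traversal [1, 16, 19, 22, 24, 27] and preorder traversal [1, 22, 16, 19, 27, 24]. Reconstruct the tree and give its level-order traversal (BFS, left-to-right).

Inorder:  [1, 16, 19, 22, 24, 27]
Preorder: [1, 22, 16, 19, 27, 24]
Algorithm: preorder visits root first, so consume preorder in order;
for each root, split the current inorder slice at that value into
left-subtree inorder and right-subtree inorder, then recurse.
Recursive splits:
  root=1; inorder splits into left=[], right=[16, 19, 22, 24, 27]
  root=22; inorder splits into left=[16, 19], right=[24, 27]
  root=16; inorder splits into left=[], right=[19]
  root=19; inorder splits into left=[], right=[]
  root=27; inorder splits into left=[24], right=[]
  root=24; inorder splits into left=[], right=[]
Reconstructed level-order: [1, 22, 16, 27, 19, 24]


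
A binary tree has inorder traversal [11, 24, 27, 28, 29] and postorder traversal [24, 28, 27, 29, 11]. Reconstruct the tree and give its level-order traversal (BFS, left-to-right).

Inorder:   [11, 24, 27, 28, 29]
Postorder: [24, 28, 27, 29, 11]
Algorithm: postorder visits root last, so walk postorder right-to-left;
each value is the root of the current inorder slice — split it at that
value, recurse on the right subtree first, then the left.
Recursive splits:
  root=11; inorder splits into left=[], right=[24, 27, 28, 29]
  root=29; inorder splits into left=[24, 27, 28], right=[]
  root=27; inorder splits into left=[24], right=[28]
  root=28; inorder splits into left=[], right=[]
  root=24; inorder splits into left=[], right=[]
Reconstructed level-order: [11, 29, 27, 24, 28]


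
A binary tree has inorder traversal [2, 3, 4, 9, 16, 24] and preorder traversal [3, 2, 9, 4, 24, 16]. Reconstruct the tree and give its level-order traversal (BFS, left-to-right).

Inorder:  [2, 3, 4, 9, 16, 24]
Preorder: [3, 2, 9, 4, 24, 16]
Algorithm: preorder visits root first, so consume preorder in order;
for each root, split the current inorder slice at that value into
left-subtree inorder and right-subtree inorder, then recurse.
Recursive splits:
  root=3; inorder splits into left=[2], right=[4, 9, 16, 24]
  root=2; inorder splits into left=[], right=[]
  root=9; inorder splits into left=[4], right=[16, 24]
  root=4; inorder splits into left=[], right=[]
  root=24; inorder splits into left=[16], right=[]
  root=16; inorder splits into left=[], right=[]
Reconstructed level-order: [3, 2, 9, 4, 24, 16]


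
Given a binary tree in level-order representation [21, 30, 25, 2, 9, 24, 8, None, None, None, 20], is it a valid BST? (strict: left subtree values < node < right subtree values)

Level-order array: [21, 30, 25, 2, 9, 24, 8, None, None, None, 20]
Validate using subtree bounds (lo, hi): at each node, require lo < value < hi,
then recurse left with hi=value and right with lo=value.
Preorder trace (stopping at first violation):
  at node 21 with bounds (-inf, +inf): OK
  at node 30 with bounds (-inf, 21): VIOLATION
Node 30 violates its bound: not (-inf < 30 < 21).
Result: Not a valid BST


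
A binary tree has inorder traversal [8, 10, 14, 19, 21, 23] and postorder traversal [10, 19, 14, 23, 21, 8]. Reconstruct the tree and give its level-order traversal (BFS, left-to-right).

Inorder:   [8, 10, 14, 19, 21, 23]
Postorder: [10, 19, 14, 23, 21, 8]
Algorithm: postorder visits root last, so walk postorder right-to-left;
each value is the root of the current inorder slice — split it at that
value, recurse on the right subtree first, then the left.
Recursive splits:
  root=8; inorder splits into left=[], right=[10, 14, 19, 21, 23]
  root=21; inorder splits into left=[10, 14, 19], right=[23]
  root=23; inorder splits into left=[], right=[]
  root=14; inorder splits into left=[10], right=[19]
  root=19; inorder splits into left=[], right=[]
  root=10; inorder splits into left=[], right=[]
Reconstructed level-order: [8, 21, 14, 23, 10, 19]


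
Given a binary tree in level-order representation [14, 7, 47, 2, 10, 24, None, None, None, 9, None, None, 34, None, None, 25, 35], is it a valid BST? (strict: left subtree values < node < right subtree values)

Level-order array: [14, 7, 47, 2, 10, 24, None, None, None, 9, None, None, 34, None, None, 25, 35]
Validate using subtree bounds (lo, hi): at each node, require lo < value < hi,
then recurse left with hi=value and right with lo=value.
Preorder trace (stopping at first violation):
  at node 14 with bounds (-inf, +inf): OK
  at node 7 with bounds (-inf, 14): OK
  at node 2 with bounds (-inf, 7): OK
  at node 10 with bounds (7, 14): OK
  at node 9 with bounds (7, 10): OK
  at node 47 with bounds (14, +inf): OK
  at node 24 with bounds (14, 47): OK
  at node 34 with bounds (24, 47): OK
  at node 25 with bounds (24, 34): OK
  at node 35 with bounds (34, 47): OK
No violation found at any node.
Result: Valid BST


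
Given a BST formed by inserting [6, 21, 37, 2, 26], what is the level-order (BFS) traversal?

Tree insertion order: [6, 21, 37, 2, 26]
Tree (level-order array): [6, 2, 21, None, None, None, 37, 26]
BFS from the root, enqueuing left then right child of each popped node:
  queue [6] -> pop 6, enqueue [2, 21], visited so far: [6]
  queue [2, 21] -> pop 2, enqueue [none], visited so far: [6, 2]
  queue [21] -> pop 21, enqueue [37], visited so far: [6, 2, 21]
  queue [37] -> pop 37, enqueue [26], visited so far: [6, 2, 21, 37]
  queue [26] -> pop 26, enqueue [none], visited so far: [6, 2, 21, 37, 26]
Result: [6, 2, 21, 37, 26]


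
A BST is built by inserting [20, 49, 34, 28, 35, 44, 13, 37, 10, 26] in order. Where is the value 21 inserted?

Starting tree (level order): [20, 13, 49, 10, None, 34, None, None, None, 28, 35, 26, None, None, 44, None, None, 37]
Insertion path: 20 -> 49 -> 34 -> 28 -> 26
Result: insert 21 as left child of 26
Final tree (level order): [20, 13, 49, 10, None, 34, None, None, None, 28, 35, 26, None, None, 44, 21, None, 37]


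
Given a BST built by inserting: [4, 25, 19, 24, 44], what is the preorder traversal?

Tree insertion order: [4, 25, 19, 24, 44]
Tree (level-order array): [4, None, 25, 19, 44, None, 24]
Preorder traversal: [4, 25, 19, 24, 44]


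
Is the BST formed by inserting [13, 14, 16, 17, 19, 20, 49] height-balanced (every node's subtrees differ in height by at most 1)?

Tree (level-order array): [13, None, 14, None, 16, None, 17, None, 19, None, 20, None, 49]
Definition: a tree is height-balanced if, at every node, |h(left) - h(right)| <= 1 (empty subtree has height -1).
Bottom-up per-node check:
  node 49: h_left=-1, h_right=-1, diff=0 [OK], height=0
  node 20: h_left=-1, h_right=0, diff=1 [OK], height=1
  node 19: h_left=-1, h_right=1, diff=2 [FAIL (|-1-1|=2 > 1)], height=2
  node 17: h_left=-1, h_right=2, diff=3 [FAIL (|-1-2|=3 > 1)], height=3
  node 16: h_left=-1, h_right=3, diff=4 [FAIL (|-1-3|=4 > 1)], height=4
  node 14: h_left=-1, h_right=4, diff=5 [FAIL (|-1-4|=5 > 1)], height=5
  node 13: h_left=-1, h_right=5, diff=6 [FAIL (|-1-5|=6 > 1)], height=6
Node 19 violates the condition: |-1 - 1| = 2 > 1.
Result: Not balanced


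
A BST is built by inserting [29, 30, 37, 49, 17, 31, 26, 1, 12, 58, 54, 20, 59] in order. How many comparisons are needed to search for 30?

Search path for 30: 29 -> 30
Found: True
Comparisons: 2


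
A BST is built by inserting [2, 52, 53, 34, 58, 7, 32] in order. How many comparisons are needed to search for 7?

Search path for 7: 2 -> 52 -> 34 -> 7
Found: True
Comparisons: 4


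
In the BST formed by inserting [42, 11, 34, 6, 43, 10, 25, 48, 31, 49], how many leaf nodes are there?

Tree built from: [42, 11, 34, 6, 43, 10, 25, 48, 31, 49]
Tree (level-order array): [42, 11, 43, 6, 34, None, 48, None, 10, 25, None, None, 49, None, None, None, 31]
Rule: A leaf has 0 children.
Per-node child counts:
  node 42: 2 child(ren)
  node 11: 2 child(ren)
  node 6: 1 child(ren)
  node 10: 0 child(ren)
  node 34: 1 child(ren)
  node 25: 1 child(ren)
  node 31: 0 child(ren)
  node 43: 1 child(ren)
  node 48: 1 child(ren)
  node 49: 0 child(ren)
Matching nodes: [10, 31, 49]
Count of leaf nodes: 3


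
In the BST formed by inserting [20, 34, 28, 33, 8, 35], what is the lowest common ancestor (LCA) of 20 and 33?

Tree insertion order: [20, 34, 28, 33, 8, 35]
Tree (level-order array): [20, 8, 34, None, None, 28, 35, None, 33]
In a BST, the LCA of p=20, q=33 is the first node v on the
root-to-leaf path with p <= v <= q (go left if both < v, right if both > v).
Walk from root:
  at 20: 20 <= 20 <= 33, this is the LCA
LCA = 20


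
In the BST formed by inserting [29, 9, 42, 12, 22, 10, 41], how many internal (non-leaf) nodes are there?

Tree built from: [29, 9, 42, 12, 22, 10, 41]
Tree (level-order array): [29, 9, 42, None, 12, 41, None, 10, 22]
Rule: An internal node has at least one child.
Per-node child counts:
  node 29: 2 child(ren)
  node 9: 1 child(ren)
  node 12: 2 child(ren)
  node 10: 0 child(ren)
  node 22: 0 child(ren)
  node 42: 1 child(ren)
  node 41: 0 child(ren)
Matching nodes: [29, 9, 12, 42]
Count of internal (non-leaf) nodes: 4


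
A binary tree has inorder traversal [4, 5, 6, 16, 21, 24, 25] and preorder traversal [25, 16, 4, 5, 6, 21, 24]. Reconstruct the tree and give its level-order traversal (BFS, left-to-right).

Inorder:  [4, 5, 6, 16, 21, 24, 25]
Preorder: [25, 16, 4, 5, 6, 21, 24]
Algorithm: preorder visits root first, so consume preorder in order;
for each root, split the current inorder slice at that value into
left-subtree inorder and right-subtree inorder, then recurse.
Recursive splits:
  root=25; inorder splits into left=[4, 5, 6, 16, 21, 24], right=[]
  root=16; inorder splits into left=[4, 5, 6], right=[21, 24]
  root=4; inorder splits into left=[], right=[5, 6]
  root=5; inorder splits into left=[], right=[6]
  root=6; inorder splits into left=[], right=[]
  root=21; inorder splits into left=[], right=[24]
  root=24; inorder splits into left=[], right=[]
Reconstructed level-order: [25, 16, 4, 21, 5, 24, 6]


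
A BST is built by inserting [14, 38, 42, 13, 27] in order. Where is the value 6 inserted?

Starting tree (level order): [14, 13, 38, None, None, 27, 42]
Insertion path: 14 -> 13
Result: insert 6 as left child of 13
Final tree (level order): [14, 13, 38, 6, None, 27, 42]


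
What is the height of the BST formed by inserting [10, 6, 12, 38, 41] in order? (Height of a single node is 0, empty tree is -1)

Insertion order: [10, 6, 12, 38, 41]
Tree (level-order array): [10, 6, 12, None, None, None, 38, None, 41]
Compute height bottom-up (empty subtree = -1):
  height(6) = 1 + max(-1, -1) = 0
  height(41) = 1 + max(-1, -1) = 0
  height(38) = 1 + max(-1, 0) = 1
  height(12) = 1 + max(-1, 1) = 2
  height(10) = 1 + max(0, 2) = 3
Height = 3


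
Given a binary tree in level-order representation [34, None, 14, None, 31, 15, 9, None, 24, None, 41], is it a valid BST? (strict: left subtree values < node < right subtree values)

Level-order array: [34, None, 14, None, 31, 15, 9, None, 24, None, 41]
Validate using subtree bounds (lo, hi): at each node, require lo < value < hi,
then recurse left with hi=value and right with lo=value.
Preorder trace (stopping at first violation):
  at node 34 with bounds (-inf, +inf): OK
  at node 14 with bounds (34, +inf): VIOLATION
Node 14 violates its bound: not (34 < 14 < +inf).
Result: Not a valid BST


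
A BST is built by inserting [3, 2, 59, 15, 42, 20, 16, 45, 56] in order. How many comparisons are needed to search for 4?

Search path for 4: 3 -> 59 -> 15
Found: False
Comparisons: 3


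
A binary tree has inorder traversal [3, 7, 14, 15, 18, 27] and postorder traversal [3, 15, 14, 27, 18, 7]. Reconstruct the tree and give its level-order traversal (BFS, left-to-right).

Inorder:   [3, 7, 14, 15, 18, 27]
Postorder: [3, 15, 14, 27, 18, 7]
Algorithm: postorder visits root last, so walk postorder right-to-left;
each value is the root of the current inorder slice — split it at that
value, recurse on the right subtree first, then the left.
Recursive splits:
  root=7; inorder splits into left=[3], right=[14, 15, 18, 27]
  root=18; inorder splits into left=[14, 15], right=[27]
  root=27; inorder splits into left=[], right=[]
  root=14; inorder splits into left=[], right=[15]
  root=15; inorder splits into left=[], right=[]
  root=3; inorder splits into left=[], right=[]
Reconstructed level-order: [7, 3, 18, 14, 27, 15]


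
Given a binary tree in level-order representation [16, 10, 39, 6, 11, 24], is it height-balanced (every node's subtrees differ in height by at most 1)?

Tree (level-order array): [16, 10, 39, 6, 11, 24]
Definition: a tree is height-balanced if, at every node, |h(left) - h(right)| <= 1 (empty subtree has height -1).
Bottom-up per-node check:
  node 6: h_left=-1, h_right=-1, diff=0 [OK], height=0
  node 11: h_left=-1, h_right=-1, diff=0 [OK], height=0
  node 10: h_left=0, h_right=0, diff=0 [OK], height=1
  node 24: h_left=-1, h_right=-1, diff=0 [OK], height=0
  node 39: h_left=0, h_right=-1, diff=1 [OK], height=1
  node 16: h_left=1, h_right=1, diff=0 [OK], height=2
All nodes satisfy the balance condition.
Result: Balanced


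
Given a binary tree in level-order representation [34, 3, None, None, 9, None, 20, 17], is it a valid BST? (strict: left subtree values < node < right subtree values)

Level-order array: [34, 3, None, None, 9, None, 20, 17]
Validate using subtree bounds (lo, hi): at each node, require lo < value < hi,
then recurse left with hi=value and right with lo=value.
Preorder trace (stopping at first violation):
  at node 34 with bounds (-inf, +inf): OK
  at node 3 with bounds (-inf, 34): OK
  at node 9 with bounds (3, 34): OK
  at node 20 with bounds (9, 34): OK
  at node 17 with bounds (9, 20): OK
No violation found at any node.
Result: Valid BST


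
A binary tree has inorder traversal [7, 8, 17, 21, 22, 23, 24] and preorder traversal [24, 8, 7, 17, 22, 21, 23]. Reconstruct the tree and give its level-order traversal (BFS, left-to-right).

Inorder:  [7, 8, 17, 21, 22, 23, 24]
Preorder: [24, 8, 7, 17, 22, 21, 23]
Algorithm: preorder visits root first, so consume preorder in order;
for each root, split the current inorder slice at that value into
left-subtree inorder and right-subtree inorder, then recurse.
Recursive splits:
  root=24; inorder splits into left=[7, 8, 17, 21, 22, 23], right=[]
  root=8; inorder splits into left=[7], right=[17, 21, 22, 23]
  root=7; inorder splits into left=[], right=[]
  root=17; inorder splits into left=[], right=[21, 22, 23]
  root=22; inorder splits into left=[21], right=[23]
  root=21; inorder splits into left=[], right=[]
  root=23; inorder splits into left=[], right=[]
Reconstructed level-order: [24, 8, 7, 17, 22, 21, 23]


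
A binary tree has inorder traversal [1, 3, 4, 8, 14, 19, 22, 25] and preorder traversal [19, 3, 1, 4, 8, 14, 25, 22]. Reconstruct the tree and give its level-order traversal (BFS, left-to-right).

Inorder:  [1, 3, 4, 8, 14, 19, 22, 25]
Preorder: [19, 3, 1, 4, 8, 14, 25, 22]
Algorithm: preorder visits root first, so consume preorder in order;
for each root, split the current inorder slice at that value into
left-subtree inorder and right-subtree inorder, then recurse.
Recursive splits:
  root=19; inorder splits into left=[1, 3, 4, 8, 14], right=[22, 25]
  root=3; inorder splits into left=[1], right=[4, 8, 14]
  root=1; inorder splits into left=[], right=[]
  root=4; inorder splits into left=[], right=[8, 14]
  root=8; inorder splits into left=[], right=[14]
  root=14; inorder splits into left=[], right=[]
  root=25; inorder splits into left=[22], right=[]
  root=22; inorder splits into left=[], right=[]
Reconstructed level-order: [19, 3, 25, 1, 4, 22, 8, 14]
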